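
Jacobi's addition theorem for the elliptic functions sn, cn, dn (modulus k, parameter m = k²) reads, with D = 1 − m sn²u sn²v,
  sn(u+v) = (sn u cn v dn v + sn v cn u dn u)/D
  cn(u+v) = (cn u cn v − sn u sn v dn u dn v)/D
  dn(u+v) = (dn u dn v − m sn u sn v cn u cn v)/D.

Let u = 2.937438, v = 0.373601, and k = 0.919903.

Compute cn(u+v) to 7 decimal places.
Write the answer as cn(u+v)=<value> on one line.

cn(u+v)=-0.3998134

sn u = 0.973825518043535, cn u = -0.2272968552515427, dn u = 0.4444069548960596
sn v = 0.3583373179770472, cn v = 0.9335921842780265, dn v = 0.9441082503998111
m = k² = 0.846221529409
D = 1 − m·sn²u·sn²v = 0.8969541634748288
cn(u+v) = (cn u·cn v − sn u·sn v·dn u·dn v)/D = -0.358614283063161/0.8969541634748288 = -0.3998133880931864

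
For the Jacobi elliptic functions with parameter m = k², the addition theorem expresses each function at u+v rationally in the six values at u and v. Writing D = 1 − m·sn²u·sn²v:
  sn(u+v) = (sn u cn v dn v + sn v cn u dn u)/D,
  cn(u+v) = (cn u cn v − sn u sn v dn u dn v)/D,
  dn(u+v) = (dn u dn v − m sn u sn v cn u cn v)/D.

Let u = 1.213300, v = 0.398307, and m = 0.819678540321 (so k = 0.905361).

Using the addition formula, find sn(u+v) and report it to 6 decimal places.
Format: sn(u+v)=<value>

sn(u+v)=0.951259

sn u = 0.8585238499272378, cn u = 0.5127736333959788, dn u = 0.6291622297682651
sn v = 0.3801803706876763, cn v = 0.9249123665211646, dn v = 0.9388961759237562
m = k² = 0.819678540321
D = 1 − m·sn²u·sn²v = 0.9126771958331953
sn(u+v) = (sn u·cn v·dn v + sn v·cn u·dn u)/D = 0.868192220169612/0.9126771958331953 = 0.951258806655104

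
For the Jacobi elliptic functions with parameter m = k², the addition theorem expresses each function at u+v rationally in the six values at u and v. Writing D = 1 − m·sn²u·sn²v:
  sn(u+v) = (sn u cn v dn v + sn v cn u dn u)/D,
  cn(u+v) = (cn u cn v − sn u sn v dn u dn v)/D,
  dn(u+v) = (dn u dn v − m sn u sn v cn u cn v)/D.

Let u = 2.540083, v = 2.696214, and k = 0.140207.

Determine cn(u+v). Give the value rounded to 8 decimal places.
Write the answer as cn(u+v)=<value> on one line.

cn(u+v)=0.47585234

sn u = 0.5781086490388362, cn u = -0.81595979674644, dn u = 0.9967096400319496
sn v = 0.4445605026430008, cn v = -0.8957488261168989, dn v = 0.9980555643192373
m = k² = 0.019658002849
D = 1 − m·sn²u·sn²v = 0.9987015654083199
cn(u+v) = (cn u·cn v − sn u·sn v·dn u·dn v)/D = 0.4752344790520149/0.9987015654083199 = 0.4758523421936512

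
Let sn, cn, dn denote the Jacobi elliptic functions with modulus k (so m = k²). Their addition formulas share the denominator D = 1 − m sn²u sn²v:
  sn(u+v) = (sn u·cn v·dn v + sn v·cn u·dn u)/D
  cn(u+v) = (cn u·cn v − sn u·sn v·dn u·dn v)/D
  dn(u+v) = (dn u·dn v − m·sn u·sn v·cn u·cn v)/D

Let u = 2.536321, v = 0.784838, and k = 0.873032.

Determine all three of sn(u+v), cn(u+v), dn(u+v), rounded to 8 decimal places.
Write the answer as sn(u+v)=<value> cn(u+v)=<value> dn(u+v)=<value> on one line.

sn(u+v)=0.79792856 cn(u+v)=-0.60275203 dn(u+v)=0.71744304

sn u = 0.9843574643207246, cn u = -0.1761828097064902, dn u = 0.5113449294963772
sn v = 0.6677963326306146, cn v = 0.7443440455361362, dn v = 0.8124667228922513
m = k² = 0.762184873024
D = 1 − m·sn²u·sn²v = 0.6706527342594057
sn(u+v) = (sn u·cn v·dn v + sn v·cn u·dn u)/D = 0.5351329732659712/0.6706527342594057 = 0.7979285641128602
cn(u+v) = (cn u·cn v − sn u·sn v·dn u·dn v)/D = -0.4042372952773388/0.6706527342594057 = -0.6027520274315045
dn(u+v) = (dn u·dn v − m·sn u·sn v·cn u·cn v)/D = 0.4811551376477085/0.6706527342594057 = 0.7174430417838268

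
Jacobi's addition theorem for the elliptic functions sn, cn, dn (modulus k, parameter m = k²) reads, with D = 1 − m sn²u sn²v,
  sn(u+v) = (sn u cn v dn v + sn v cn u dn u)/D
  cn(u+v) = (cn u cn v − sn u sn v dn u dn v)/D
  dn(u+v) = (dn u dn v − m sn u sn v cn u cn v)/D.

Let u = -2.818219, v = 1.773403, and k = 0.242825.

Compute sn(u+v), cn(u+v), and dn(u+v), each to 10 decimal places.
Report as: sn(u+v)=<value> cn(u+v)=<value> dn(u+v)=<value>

sn u = -0.3623579955614036, cn u = -0.9320389922383729, dn u = 0.9961213950937518
sn v = 0.9850111511297673, cn v = -0.1724906726464092, dn v = 0.9709739319807861
m = k² = 0.058963980625
D = 1 − m·sn²u·sn²v = 0.9924881866844671
sn(u+v) = (sn u·cn v·dn v + sn v·cn u·dn u)/D = -0.8538188272914785/0.9924881866844671 = -0.8602810983007957
cn(u+v) = (cn u·cn v − sn u·sn v·dn u·dn v)/D = 0.5059903268549963/0.9924881866844671 = 0.5098199995158847
dn(u+v) = (dn u·dn v − m·sn u·sn v·cn u·cn v)/D = 0.9705914023262065/0.9924881866844671 = 0.9779374861564755

sn(u+v)=-0.8602810983 cn(u+v)=0.5098199995 dn(u+v)=0.9779374862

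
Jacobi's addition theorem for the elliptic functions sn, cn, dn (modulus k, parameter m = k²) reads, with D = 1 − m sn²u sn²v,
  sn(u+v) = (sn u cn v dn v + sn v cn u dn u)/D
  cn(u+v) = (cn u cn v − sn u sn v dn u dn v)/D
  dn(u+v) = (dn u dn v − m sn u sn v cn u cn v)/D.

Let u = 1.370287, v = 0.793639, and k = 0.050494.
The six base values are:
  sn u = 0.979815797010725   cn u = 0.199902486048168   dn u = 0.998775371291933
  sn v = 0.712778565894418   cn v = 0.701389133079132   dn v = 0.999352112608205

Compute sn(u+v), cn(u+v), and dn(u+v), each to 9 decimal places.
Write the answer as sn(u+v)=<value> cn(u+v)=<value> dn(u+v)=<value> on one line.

sn(u+v)=0.830130962 cn(u+v)=-0.557568459 dn(u+v)=0.999121112

m = k² = 0.002549644036
D = 1 − m·sn²u·sn²v = 0.9987564086617461
sn(u+v) = (sn u·cn v·dn v + sn v·cn u·dn u)/D = 0.8290986180199372/0.9987564086617461 = 0.8301309616935156
cn(u+v) = (cn u·cn v − sn u·sn v·dn u·dn v)/D = -0.5568750716635996/0.9987564086617461 = -0.5575684589696578
dn(u+v) = (dn u·dn v − m·sn u·sn v·cn u·cn v)/D = 0.9978786133654956/0.9987564086617461 = 0.9991211117259045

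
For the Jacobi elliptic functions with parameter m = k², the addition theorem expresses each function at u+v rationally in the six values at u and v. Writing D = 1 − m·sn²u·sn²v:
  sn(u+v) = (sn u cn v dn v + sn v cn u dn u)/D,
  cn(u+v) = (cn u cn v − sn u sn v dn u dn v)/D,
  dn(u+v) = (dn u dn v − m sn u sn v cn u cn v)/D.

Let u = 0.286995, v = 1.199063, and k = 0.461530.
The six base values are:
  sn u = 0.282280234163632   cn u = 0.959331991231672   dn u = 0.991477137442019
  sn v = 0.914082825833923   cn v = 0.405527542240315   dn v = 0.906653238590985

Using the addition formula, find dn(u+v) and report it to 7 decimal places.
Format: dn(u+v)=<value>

m = k² = 0.2130099409
D = 1 − m·sn²u·sn²v = 0.9858181819694945
dn(u+v) = (dn u·dn v − m·sn u·sn v·cn u·cn v)/D = 0.8775436205009211/0.9858181819694945 = 0.8901678185197807

dn(u+v)=0.8901678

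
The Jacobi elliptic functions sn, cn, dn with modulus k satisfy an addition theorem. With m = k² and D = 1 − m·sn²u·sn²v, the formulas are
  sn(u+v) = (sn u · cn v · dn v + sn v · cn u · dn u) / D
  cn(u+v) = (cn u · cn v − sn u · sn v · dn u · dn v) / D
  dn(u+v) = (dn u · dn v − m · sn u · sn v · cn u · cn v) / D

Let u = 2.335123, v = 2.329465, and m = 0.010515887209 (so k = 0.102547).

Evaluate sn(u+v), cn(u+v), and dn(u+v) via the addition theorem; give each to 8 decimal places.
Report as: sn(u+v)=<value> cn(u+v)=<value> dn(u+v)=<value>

sn u = 0.7270039066497848, cn u = -0.6866333226081814, dn u = 0.9972171222537688
sn v = 0.730866416631084, cn v = -0.6825205352521188, dn v = 0.9971874315034817
m = k² = 0.010515887209
D = 1 − m·sn²u·sn²v = 0.9970311010133792
sn(u+v) = (sn u·cn v·dn v + sn v·cn u·dn u)/D = -0.9952401971610179/0.9970311010133792 = -0.9982037633023272
cn(u+v) = (cn u·cn v − sn u·sn v·dn u·dn v)/D = -0.05973245636041913/0.9970311010133792 = -0.0599103240608114
dn(u+v) = (dn u·dn v − m·sn u·sn v·cn u·cn v)/D = 0.991793828390511/0.9970311010133792 = 0.9947471321430745

sn(u+v)=-0.99820376 cn(u+v)=-0.05991032 dn(u+v)=0.99474713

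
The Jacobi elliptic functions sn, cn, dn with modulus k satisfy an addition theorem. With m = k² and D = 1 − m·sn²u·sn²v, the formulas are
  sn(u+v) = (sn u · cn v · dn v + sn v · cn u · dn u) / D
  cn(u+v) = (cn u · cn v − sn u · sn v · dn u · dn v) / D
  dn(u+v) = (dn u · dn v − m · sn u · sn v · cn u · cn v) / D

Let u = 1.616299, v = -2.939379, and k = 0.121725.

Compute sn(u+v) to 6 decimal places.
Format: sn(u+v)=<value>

sn u = 0.999226263071267, cn u = -0.03933033420441617, dn u = 0.9925754099245885
sn v = -0.2122969736805005, cn v = -0.9772051959369132, dn v = 0.9996660436535764
m = k² = 0.014816975625
D = 1 − m·sn²u·sn²v = 0.9993332318390487
sn(u+v) = (sn u·cn v·dn v + sn v·cn u·dn u)/D = -0.9678352870726642/0.9993332318390487 = -0.9684810393942173

sn(u+v)=-0.968481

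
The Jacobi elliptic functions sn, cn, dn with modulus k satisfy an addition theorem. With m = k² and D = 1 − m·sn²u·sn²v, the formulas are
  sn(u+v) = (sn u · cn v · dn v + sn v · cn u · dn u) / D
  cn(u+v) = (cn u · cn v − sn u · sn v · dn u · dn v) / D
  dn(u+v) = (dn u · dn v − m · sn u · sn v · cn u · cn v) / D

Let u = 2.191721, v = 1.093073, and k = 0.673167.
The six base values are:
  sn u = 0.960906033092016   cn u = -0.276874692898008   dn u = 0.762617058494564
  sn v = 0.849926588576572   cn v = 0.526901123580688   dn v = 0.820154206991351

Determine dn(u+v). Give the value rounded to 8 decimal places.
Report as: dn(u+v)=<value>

dn(u+v)=0.97378312

m = k² = 0.453153809889
D = 1 − m·sn²u·sn²v = 0.6977472177597622
dn(u+v) = (dn u·dn v − m·sn u·sn v·cn u·cn v)/D = 0.679454462864968/0.6977472177597622 = 0.9737831202630571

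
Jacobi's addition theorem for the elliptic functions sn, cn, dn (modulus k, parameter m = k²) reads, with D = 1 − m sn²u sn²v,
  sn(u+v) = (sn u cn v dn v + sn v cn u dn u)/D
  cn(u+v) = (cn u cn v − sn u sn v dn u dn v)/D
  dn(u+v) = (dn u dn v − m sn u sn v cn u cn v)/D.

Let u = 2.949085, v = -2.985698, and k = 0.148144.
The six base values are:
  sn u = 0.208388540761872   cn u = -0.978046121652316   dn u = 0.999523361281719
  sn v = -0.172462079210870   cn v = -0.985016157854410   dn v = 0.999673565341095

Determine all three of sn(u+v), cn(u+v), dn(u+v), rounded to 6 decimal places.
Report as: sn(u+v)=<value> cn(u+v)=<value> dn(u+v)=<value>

m = k² = 0.021946644736
D = 1 − m·sn²u·sn²v = 0.9999716532655098
sn(u+v) = (sn u·cn v·dn v + sn v·cn u·dn u)/D = -0.03660360354451563/0.9999716532655098 = -0.03660464116655989
cn(u+v) = (cn u·cn v − sn u·sn v·dn u·dn v)/D = 0.9993014978184076/0.9999716532655098 = 0.9993298255556408
dn(u+v) = (dn u·dn v − m·sn u·sn v·cn u·cn v)/D = 0.9999569504222546/0.9999716532655098 = 0.9999852967399554

sn(u+v)=-0.036605 cn(u+v)=0.999330 dn(u+v)=0.999985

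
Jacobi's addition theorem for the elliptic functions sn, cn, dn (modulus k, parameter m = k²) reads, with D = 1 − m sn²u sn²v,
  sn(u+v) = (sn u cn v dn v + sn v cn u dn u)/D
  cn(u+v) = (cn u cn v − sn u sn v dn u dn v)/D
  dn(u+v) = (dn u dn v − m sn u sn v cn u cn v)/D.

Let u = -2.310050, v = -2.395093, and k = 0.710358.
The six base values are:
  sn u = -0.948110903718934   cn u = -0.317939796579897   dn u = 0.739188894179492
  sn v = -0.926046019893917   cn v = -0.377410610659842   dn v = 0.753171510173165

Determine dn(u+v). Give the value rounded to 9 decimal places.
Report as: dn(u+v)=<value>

dn(u+v)=0.824165218

m = k² = 0.504608488164
D = 1 − m·sn²u·sn²v = 0.6110104153956163
dn(u+v) = (dn u·dn v − m·sn u·sn v·cn u·cn v)/D = 0.5035735323123668/0.6110104153956163 = 0.8241652181760496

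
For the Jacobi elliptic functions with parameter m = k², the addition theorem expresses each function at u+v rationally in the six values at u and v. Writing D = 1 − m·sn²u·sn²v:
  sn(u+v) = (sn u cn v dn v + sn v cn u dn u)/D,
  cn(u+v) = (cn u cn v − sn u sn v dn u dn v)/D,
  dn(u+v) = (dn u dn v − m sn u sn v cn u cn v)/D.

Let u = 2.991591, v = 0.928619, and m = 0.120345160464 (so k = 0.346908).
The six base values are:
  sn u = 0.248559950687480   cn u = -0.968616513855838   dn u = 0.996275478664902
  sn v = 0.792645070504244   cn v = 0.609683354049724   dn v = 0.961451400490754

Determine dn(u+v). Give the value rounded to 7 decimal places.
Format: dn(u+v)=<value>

dn(u+v)=0.9764339

m = k² = 0.120345160464
D = 1 − m·sn²u·sn²v = 0.9953285848524953
dn(u+v) = (dn u·dn v − m·sn u·sn v·cn u·cn v)/D = 0.9718726051570235/0.9953285848524953 = 0.9764339334241587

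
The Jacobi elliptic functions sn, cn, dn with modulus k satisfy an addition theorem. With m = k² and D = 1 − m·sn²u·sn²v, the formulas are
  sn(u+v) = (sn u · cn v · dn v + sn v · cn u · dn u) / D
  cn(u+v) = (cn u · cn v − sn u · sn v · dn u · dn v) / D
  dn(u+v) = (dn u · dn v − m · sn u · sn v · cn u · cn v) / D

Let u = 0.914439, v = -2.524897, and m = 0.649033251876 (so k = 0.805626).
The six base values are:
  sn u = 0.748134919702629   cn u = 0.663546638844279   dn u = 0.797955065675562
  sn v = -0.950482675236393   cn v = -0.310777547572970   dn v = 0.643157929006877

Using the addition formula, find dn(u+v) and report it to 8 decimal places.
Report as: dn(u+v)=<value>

m = k² = 0.649033251876
D = 1 − m·sn²u·sn²v = 0.6718176576125027
dn(u+v) = (dn u·dn v − m·sn u·sn v·cn u·cn v)/D = 0.4180384762048677/0.6718176576125027 = 0.6222499088375969

dn(u+v)=0.62224991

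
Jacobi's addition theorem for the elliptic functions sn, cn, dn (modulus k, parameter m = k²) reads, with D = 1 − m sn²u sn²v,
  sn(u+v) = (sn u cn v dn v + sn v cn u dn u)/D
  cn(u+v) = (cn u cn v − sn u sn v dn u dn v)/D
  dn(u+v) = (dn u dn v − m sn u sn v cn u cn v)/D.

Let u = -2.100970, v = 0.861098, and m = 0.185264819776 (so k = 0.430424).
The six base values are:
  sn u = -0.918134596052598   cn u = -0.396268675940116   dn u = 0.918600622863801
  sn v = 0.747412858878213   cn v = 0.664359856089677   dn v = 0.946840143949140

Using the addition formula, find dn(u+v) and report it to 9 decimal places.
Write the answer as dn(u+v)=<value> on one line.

m = k² = 0.185264819776
D = 1 − m·sn²u·sn²v = 0.9127577628520873
dn(u+v) = (dn u·dn v − m·sn u·sn v·cn u·cn v)/D = 0.8362981548561404/0.9127577628520873 = 0.9162323114546469

dn(u+v)=0.916232311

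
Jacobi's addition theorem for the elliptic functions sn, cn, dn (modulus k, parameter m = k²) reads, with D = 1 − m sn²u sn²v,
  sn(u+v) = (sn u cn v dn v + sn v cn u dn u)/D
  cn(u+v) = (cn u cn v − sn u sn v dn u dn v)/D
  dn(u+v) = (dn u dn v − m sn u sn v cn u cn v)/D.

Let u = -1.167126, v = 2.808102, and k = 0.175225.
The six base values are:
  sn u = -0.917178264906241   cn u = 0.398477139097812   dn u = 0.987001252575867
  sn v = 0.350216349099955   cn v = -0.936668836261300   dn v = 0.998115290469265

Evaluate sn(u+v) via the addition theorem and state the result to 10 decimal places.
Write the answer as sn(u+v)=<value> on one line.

sn(u+v)=0.9983751104

m = k² = 0.030703800625
D = 1 − m·sn²u·sn²v = 0.9968320925978101
sn(u+v) = (sn u·cn v·dn v + sn v·cn u·dn u)/D = 0.9952123505325041/0.9968320925978101 = 0.9983751104350133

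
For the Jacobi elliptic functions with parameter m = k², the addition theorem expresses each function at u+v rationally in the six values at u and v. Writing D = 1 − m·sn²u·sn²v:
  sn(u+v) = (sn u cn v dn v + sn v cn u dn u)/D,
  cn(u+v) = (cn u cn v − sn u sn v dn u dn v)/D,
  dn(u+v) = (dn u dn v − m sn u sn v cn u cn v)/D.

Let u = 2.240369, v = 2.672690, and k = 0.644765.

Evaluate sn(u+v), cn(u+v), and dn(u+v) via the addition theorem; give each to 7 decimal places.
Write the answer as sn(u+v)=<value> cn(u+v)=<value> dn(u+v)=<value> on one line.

sn(u+v)=-0.9390835 cn(u+v)=-0.3436891 dn(u+v)=0.7958543

sn u = 0.939330328532022, cn u = -0.3430138975317526, dn u = 0.795733199416649
sn v = 0.7586657206616355, cn v = -0.6514801027605995, dn v = 0.8721934504097778
m = k² = 0.415721905225
D = 1 − m·sn²u·sn²v = 0.7888745824497903
sn(u+v) = (sn u·cn v·dn v + sn v·cn u·dn u)/D = -0.7408191062662294/0.7888745824497903 = -0.9390835029386695
cn(u+v) = (cn u·cn v − sn u·sn v·dn u·dn v)/D = -0.2711275689158817/0.7888745824497903 = -0.3436890666117237
dn(u+v) = (dn u·dn v − m·sn u·sn v·cn u·cn v)/D = 0.6278292302797767/0.7888745824497903 = 0.7958543021250609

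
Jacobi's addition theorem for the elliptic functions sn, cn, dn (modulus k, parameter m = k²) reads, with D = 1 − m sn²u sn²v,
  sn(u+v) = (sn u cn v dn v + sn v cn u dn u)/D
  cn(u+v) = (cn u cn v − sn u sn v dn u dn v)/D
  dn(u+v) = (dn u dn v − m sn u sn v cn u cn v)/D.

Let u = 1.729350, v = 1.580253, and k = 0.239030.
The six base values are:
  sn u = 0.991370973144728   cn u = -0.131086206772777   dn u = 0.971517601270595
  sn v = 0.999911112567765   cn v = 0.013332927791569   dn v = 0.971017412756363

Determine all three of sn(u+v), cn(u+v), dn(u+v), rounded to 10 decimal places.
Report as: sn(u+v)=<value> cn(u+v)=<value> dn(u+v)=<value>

m = k² = 0.0571353409
D = 1 − m·sn²u·sn²v = 0.9438564318247181
sn(u+v) = (sn u·cn v·dn v + sn v·cn u·dn u)/D = -0.1145064478128641/0.9438564318247181 = -0.1213176537786511
cn(u+v) = (cn u·cn v − sn u·sn v·dn u·dn v)/D = -0.9368848580835152/0.9438564318247181 = -0.9926137349853886
dn(u+v) = (dn u·dn v − m·sn u·sn v·cn u·cn v)/D = 0.9434594961779442/0.9438564318247181 = 0.9995794533645265

sn(u+v)=-0.1213176538 cn(u+v)=-0.9926137350 dn(u+v)=0.9995794534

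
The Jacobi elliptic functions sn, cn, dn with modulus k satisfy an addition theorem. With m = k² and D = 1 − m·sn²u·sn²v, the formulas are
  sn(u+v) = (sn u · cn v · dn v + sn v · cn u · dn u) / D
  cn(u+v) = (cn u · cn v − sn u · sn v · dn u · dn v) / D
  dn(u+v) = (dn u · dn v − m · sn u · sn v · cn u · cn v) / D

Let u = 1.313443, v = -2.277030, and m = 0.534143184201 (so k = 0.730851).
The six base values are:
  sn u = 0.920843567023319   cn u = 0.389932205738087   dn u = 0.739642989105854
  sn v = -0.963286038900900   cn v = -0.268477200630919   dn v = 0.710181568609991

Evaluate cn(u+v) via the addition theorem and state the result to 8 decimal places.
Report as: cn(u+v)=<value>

cn(u+v)=0.62315548

m = k² = 0.534143184201
D = 1 − m·sn²u·sn²v = 0.5797188227849597
cn(u+v) = (cn u·cn v − sn u·sn v·dn u·dn v)/D = 0.3612549586295438/0.5797188227849597 = 0.6231554754321775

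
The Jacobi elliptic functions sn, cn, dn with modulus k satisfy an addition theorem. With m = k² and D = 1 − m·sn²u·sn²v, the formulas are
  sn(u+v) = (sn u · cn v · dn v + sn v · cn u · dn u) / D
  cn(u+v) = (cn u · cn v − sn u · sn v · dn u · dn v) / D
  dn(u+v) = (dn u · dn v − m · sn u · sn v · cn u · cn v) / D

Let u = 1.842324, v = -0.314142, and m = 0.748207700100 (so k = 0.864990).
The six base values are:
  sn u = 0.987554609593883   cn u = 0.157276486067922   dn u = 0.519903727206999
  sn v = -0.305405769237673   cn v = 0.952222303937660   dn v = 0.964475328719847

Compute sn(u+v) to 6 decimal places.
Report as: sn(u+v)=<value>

sn(u+v)=0.946406

m = k² = 0.7482077001
D = 1 − m·sn²u·sn²v = 0.9319389118963191
sn(u+v) = (sn u·cn v·dn v + sn v·cn u·dn u)/D = 0.8819925245388152/0.9319389118963191 = 0.9464059427931038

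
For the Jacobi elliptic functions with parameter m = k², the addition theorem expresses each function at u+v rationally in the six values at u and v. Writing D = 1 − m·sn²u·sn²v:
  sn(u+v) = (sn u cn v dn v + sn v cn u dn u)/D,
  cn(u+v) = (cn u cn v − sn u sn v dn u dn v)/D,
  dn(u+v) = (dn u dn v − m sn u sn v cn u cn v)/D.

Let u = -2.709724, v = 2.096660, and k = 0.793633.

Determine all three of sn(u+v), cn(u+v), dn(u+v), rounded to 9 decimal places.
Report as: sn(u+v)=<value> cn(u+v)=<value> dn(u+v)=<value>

sn u = -0.8934190252986069, cn u = -0.4492242705314208, dn u = 0.7051614036499345
sn v = 0.9976119708338385, cn v = -0.0690677612857443, dn v = 0.6108611018417133
m = k² = 0.629853338689
D = 1 − m·sn²u·sn²v = 0.4996508890723741
sn(u+v) = (sn u·cn v·dn v + sn v·cn u·dn u)/D = -0.2783250765090546/0.4996508890723741 = -0.5570390898848965
cn(u+v) = (cn u·cn v − sn u·sn v·dn u·dn v)/D = 0.4149532054786934/0.4996508890723741 = 0.8304862746248165
dn(u+v) = (dn u·dn v − m·sn u·sn v·cn u·cn v)/D = 0.4481735352208266/0.4996508890723741 = 0.8969733568429796

sn(u+v)=-0.557039090 cn(u+v)=0.830486275 dn(u+v)=0.896973357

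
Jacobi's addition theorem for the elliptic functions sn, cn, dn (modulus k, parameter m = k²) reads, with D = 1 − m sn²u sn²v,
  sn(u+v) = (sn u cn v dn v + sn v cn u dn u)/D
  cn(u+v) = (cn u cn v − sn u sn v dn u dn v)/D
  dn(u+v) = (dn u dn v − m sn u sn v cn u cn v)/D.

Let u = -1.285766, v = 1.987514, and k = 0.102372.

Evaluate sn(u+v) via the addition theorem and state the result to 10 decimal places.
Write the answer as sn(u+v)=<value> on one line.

sn u = -0.9589012038412399, cn u = 0.2837401650662467, dn u = 0.9951701887736913
sn v = 0.9169101824977358, cn v = -0.3990936196332495, dn v = 0.9955848468789195
m = k² = 0.010480026384
D = 1 − m·sn²u·sn²v = 0.9918985324813575
sn(u+v) = (sn u·cn v·dn v + sn v·cn u·dn u)/D = 0.6399094137273529/0.9918985324813575 = 0.6451359617667141

sn(u+v)=0.6451359618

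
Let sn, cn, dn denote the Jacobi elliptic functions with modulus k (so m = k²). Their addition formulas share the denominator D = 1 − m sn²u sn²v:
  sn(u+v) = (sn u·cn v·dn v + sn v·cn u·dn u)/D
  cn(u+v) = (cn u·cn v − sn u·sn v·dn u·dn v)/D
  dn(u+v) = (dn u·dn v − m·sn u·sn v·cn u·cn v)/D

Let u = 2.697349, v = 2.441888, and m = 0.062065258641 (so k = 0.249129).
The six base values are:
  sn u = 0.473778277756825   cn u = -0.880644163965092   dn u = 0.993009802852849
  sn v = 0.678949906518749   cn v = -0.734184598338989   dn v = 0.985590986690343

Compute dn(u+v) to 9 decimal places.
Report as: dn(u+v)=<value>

m = k² = 0.062065258641
D = 1 − m·sn²u·sn²v = 0.9935779404988247
dn(u+v) = (dn u·dn v − m·sn u·sn v·cn u·cn v)/D = 0.9657932670240968/0.9935779404988247 = 0.9720357383731983

dn(u+v)=0.972035738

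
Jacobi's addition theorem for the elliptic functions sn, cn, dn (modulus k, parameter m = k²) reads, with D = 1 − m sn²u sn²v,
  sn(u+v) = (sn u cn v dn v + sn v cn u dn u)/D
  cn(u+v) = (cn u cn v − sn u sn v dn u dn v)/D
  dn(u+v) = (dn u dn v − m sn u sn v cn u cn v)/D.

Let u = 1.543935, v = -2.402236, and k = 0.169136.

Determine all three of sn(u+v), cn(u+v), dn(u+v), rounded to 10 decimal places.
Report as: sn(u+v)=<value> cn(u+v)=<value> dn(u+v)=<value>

sn(u+v)=-0.7550312450 cn(u+v)=0.6556888126 dn(u+v)=0.9918124585

sn u = 0.9992883659568141, cn u = 0.03771951303185747, dn u = 0.9856133696473941
sn v = -0.6891499309116042, cn v = -0.7246187775130666, dn v = 0.9931836445390919
m = k² = 0.028606986496
D = 1 − m·sn²u·sn²v = 0.9864330817730697
sn(u+v) = (sn u·cn v·dn v + sn v·cn u·dn u)/D = -0.7447877978852106/0.9864330817730697 = -0.7550312450455205
cn(u+v) = (cn u·cn v − sn u·sn v·dn u·dn v)/D = 0.6467931361243828/0.9864330817730697 = 0.6556888126276146
dn(u+v) = (dn u·dn v − m·sn u·sn v·cn u·cn v)/D = 0.9783566199694905/0.9864330817730697 = 0.9918124584902788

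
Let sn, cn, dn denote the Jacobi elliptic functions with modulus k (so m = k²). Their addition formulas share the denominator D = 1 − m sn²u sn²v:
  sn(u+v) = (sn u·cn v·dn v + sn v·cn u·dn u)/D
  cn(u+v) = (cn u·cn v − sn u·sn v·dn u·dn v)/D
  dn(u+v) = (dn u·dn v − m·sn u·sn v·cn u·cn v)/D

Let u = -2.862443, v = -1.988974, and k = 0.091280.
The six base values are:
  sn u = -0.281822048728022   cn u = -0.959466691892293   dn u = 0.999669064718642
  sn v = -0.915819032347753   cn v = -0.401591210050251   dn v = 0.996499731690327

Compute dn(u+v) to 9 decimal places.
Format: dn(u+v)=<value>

m = k² = 0.0083320384
D = 1 − m·sn²u·sn²v = 0.999444964798778
dn(u+v) = (dn u·dn v − m·sn u·sn v·cn u·cn v)/D = 0.9953413451028704/0.999444964798778 = 0.9958941013858288

dn(u+v)=0.995894101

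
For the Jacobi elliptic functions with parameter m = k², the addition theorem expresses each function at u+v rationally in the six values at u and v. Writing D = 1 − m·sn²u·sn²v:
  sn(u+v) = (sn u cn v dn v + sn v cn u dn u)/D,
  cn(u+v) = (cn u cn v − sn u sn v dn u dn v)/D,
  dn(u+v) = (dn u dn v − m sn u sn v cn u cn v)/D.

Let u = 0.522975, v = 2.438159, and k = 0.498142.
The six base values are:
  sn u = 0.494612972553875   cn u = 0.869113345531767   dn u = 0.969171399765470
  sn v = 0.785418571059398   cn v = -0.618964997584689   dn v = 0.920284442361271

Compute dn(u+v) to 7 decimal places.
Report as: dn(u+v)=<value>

m = k² = 0.248145452164
D = 1 − m·sn²u·sn²v = 0.9625510489718729
dn(u+v) = (dn u·dn v − m·sn u·sn v·cn u·cn v)/D = 0.943771329478847/0.9625510489718729 = 0.9804896379126228

dn(u+v)=0.9804896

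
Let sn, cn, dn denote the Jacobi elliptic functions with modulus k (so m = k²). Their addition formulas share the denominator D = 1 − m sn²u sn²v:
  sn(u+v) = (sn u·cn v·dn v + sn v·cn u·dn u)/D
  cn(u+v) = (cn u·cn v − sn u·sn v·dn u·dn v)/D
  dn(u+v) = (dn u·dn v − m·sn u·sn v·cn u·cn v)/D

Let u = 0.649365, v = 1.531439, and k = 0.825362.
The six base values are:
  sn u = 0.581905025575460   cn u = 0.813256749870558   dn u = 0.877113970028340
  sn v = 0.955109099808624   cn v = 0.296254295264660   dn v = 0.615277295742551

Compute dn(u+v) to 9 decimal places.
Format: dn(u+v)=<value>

m = k² = 0.681222431044
D = 1 − m·sn²u·sn²v = 0.7895741348645491
dn(u+v) = (dn u·dn v − m·sn u·sn v·cn u·cn v)/D = 0.4484490897512168/0.7895741348645491 = 0.567963247463961

dn(u+v)=0.567963247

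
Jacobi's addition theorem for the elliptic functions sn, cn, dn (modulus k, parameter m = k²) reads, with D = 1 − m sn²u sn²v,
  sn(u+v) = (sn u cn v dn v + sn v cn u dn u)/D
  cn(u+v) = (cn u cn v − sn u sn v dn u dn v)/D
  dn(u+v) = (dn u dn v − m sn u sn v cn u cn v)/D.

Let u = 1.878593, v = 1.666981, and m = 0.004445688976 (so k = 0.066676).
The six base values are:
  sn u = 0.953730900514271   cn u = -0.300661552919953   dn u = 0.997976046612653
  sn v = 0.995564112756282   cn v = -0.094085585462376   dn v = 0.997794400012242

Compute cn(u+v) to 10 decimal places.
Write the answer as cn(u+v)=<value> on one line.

cn(u+v)=-0.9208915626

m = k² = 0.004445688976
D = 1 − m·sn²u·sn²v = 0.9959919858160029
cn(u+v) = (cn u·cn v − sn u·sn v·dn u·dn v)/D = -0.91720061612541/0.9959919858160029 = -0.9208915625701142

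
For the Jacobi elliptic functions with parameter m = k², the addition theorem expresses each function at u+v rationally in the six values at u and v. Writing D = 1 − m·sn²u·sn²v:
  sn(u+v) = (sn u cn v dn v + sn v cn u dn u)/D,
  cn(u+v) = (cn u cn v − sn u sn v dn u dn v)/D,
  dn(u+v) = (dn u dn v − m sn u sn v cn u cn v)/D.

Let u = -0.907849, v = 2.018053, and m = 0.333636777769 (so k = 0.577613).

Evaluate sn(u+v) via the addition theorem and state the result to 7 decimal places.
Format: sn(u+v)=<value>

sn(u+v)=0.8679108

sn u = -0.7661144711301649, cn u = 0.642704144319101, dn u = 0.8967597809034838
sn v = 0.9730196703973859, cn v = -0.2307221727961197, dn v = 0.8271176553211216
m = k² = 0.333636777769
D = 1 − m·sn²u·sn²v = 0.8146022369710015
sn(u+v) = (sn u·cn v·dn v + sn v·cn u·dn u)/D = 0.7070020636508553/0.8146022369710015 = 0.8679107809472212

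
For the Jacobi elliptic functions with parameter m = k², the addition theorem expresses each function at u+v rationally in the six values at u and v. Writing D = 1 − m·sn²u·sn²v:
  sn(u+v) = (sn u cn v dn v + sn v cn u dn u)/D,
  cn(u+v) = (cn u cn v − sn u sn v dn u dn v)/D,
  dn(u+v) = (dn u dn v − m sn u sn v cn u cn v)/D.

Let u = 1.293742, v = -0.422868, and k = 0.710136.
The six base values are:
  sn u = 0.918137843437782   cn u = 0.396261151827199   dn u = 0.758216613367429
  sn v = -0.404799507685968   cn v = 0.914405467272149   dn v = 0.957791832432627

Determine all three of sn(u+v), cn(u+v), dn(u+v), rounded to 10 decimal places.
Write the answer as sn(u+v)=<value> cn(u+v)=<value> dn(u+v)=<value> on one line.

m = k² = 0.504293138496
D = 1 − m·sn²u·sn²v = 0.9303407511475537
sn(u+v) = (sn u·cn v·dn v + sn v·cn u·dn u)/D = 0.6824916494480254/0.9303407511475537 = 0.7335932007774439
cn(u+v) = (cn u·cn v − sn u·sn v·dn u·dn v)/D = 0.6322492085242243/0.9303407511475537 = 0.6795888578935832
dn(u+v) = (dn u·dn v − m·sn u·sn v·cn u·cn v)/D = 0.7941264166706416/0.9303407511475537 = 0.8535866194091843

sn(u+v)=0.7335932008 cn(u+v)=0.6795888579 dn(u+v)=0.8535866194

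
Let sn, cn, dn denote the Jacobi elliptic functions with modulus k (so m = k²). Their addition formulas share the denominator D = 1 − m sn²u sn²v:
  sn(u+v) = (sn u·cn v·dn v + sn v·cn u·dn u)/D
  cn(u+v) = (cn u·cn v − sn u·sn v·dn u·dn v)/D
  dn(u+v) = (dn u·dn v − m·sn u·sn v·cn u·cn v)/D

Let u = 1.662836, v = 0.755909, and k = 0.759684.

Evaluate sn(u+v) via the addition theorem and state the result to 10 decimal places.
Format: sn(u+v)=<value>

sn u = 0.9852453611697208, cn u = 0.171147825851065, dn u = 0.6631628528200342
sn v = 0.6587859482458518, cn v = 0.7523304289963379, dn v = 0.8657543737090892
m = k² = 0.577119779856
D = 1 − m·sn²u·sn²v = 0.7568672785939797
sn(u+v) = (sn u·cn v·dn v + sn v·cn u·dn u)/D = 0.7164946384813049/0.7568672785939797 = 0.9466582302412724

sn(u+v)=0.9466582302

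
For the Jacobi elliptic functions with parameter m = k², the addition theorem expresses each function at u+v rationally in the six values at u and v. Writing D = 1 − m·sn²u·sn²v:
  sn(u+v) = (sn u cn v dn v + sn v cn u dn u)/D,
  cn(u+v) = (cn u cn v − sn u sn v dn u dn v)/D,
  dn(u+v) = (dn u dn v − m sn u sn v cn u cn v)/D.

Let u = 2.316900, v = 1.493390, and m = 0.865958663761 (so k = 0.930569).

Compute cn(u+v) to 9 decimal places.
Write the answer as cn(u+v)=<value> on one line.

sn u = 0.9989615599221919, cn u = 0.04556096792015172, dn u = 0.3685632846473911
sn v = 0.92398198579267, cn v = 0.3824359945541662, dn v = 0.510582122280674
m = k² = 0.865958663761
D = 1 − m·sn²u·sn²v = 0.2622287561015393
cn(u+v) = (cn u·cn v − sn u·sn v·dn u·dn v)/D = -0.1562719009687699/0.2622287561015393 = -0.5959373155408587

cn(u+v)=-0.595937316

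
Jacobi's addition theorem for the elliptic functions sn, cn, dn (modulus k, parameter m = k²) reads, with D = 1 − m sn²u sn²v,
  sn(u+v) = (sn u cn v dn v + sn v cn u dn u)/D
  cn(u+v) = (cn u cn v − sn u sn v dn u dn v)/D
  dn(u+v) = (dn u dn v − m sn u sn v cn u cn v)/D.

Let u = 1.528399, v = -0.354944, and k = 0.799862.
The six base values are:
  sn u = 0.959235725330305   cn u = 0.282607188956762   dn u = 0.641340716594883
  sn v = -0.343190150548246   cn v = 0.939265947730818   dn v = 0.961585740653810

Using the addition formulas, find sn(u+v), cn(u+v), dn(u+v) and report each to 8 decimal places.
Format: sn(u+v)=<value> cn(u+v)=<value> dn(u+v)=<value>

m = k² = 0.639779219044
D = 1 − m·sn²u·sn²v = 0.9306653304489939
sn(u+v) = (sn u·cn v·dn v + sn v·cn u·dn u)/D = 0.8041647153089621/0.9306653304489939 = 0.8640750751088983
cn(u+v) = (cn u·cn v − sn u·sn v·dn u·dn v)/D = 0.468462450951825/0.9306653304489939 = 0.50336295510849
dn(u+v) = (dn u·dn v − m·sn u·sn v·cn u·cn v)/D = 0.6726105581553326/0.9306653304489939 = 0.7227201187679739

sn(u+v)=0.86407508 cn(u+v)=0.50336296 dn(u+v)=0.72272012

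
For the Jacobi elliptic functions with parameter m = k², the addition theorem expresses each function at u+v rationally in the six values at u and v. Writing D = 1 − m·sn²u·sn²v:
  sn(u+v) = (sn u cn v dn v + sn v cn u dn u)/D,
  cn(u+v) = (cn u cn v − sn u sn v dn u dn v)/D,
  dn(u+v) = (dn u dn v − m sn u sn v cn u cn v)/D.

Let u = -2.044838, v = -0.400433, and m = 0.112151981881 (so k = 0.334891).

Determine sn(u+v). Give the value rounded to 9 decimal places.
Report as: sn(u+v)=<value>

sn(u+v)=-0.704917516

sn u = -0.9196305109635039, cn u = -0.3927845762055898, dn u = 0.9513941322352732
sn v = -0.388747370740351, cn v = 0.9213443882406101, dn v = 0.9914893271067551
m = k² = 0.112151981881
D = 1 − m·sn²u·sn²v = 0.9856659595648543
sn(u+v) = (sn u·cn v·dn v + sn v·cn u·dn u)/D = -0.6948131996460214/0.9856659595648543 = -0.7049175158212456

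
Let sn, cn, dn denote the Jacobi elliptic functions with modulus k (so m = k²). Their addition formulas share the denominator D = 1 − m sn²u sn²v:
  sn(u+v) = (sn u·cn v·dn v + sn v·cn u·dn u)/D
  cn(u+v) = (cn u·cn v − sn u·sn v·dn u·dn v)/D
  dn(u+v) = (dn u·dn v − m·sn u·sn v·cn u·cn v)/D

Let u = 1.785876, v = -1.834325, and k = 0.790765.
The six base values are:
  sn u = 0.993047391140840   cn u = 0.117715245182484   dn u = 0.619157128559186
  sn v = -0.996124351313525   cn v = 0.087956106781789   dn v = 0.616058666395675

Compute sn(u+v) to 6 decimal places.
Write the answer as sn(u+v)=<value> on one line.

sn(u+v)=-0.048418

m = k² = 0.625309285225
D = 1 − m·sn²u·sn²v = 0.3881260819500315
sn(u+v) = (sn u·cn v·dn v + sn v·cn u·dn u)/D = -0.01879237257762197/0.3881260819500315 = -0.04841821627447691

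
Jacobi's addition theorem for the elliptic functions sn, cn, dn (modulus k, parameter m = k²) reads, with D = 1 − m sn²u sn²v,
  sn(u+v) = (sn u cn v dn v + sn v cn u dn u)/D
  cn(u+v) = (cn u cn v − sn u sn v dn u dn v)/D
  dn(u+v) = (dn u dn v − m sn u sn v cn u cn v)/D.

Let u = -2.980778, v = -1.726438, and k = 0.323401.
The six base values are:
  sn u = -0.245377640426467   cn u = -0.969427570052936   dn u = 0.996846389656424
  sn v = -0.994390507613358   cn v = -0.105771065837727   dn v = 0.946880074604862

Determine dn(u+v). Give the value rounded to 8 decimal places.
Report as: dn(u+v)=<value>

m = k² = 0.104588206801
D = 1 − m·sn²u·sn²v = 0.993773175455579
dn(u+v) = (dn u·dn v − m·sn u·sn v·cn u·cn v)/D = 0.9412772658177272/0.993773175455579 = 0.9471751593478201

dn(u+v)=0.94717516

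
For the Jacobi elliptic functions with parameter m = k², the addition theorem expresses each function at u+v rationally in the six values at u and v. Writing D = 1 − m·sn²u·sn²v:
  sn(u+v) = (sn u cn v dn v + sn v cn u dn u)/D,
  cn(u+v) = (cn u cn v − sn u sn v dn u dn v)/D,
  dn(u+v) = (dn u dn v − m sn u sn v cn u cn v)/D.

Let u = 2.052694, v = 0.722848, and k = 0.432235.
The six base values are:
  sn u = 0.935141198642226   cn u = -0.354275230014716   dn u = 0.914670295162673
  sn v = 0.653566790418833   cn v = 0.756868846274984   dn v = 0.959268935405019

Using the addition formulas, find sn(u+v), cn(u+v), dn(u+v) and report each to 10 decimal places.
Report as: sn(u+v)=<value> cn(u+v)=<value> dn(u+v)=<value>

sn(u+v)=0.5022135162 cn(u+v)=-0.8647436523 dn(u+v)=0.9761550932

m = k² = 0.186827095225
D = 1 − m·sn²u·sn²v = 0.9302130536181793
sn(u+v) = (sn u·cn v·dn v + sn v·cn u·dn u)/D = 0.4671655684826175/0.9302130536181793 = 0.5022135162106347
cn(u+v) = (cn u·cn v − sn u·sn v·dn u·dn v)/D = -0.804395833371836/0.9302130536181793 = -0.8647436522665839
dn(u+v) = (dn u·dn v − m·sn u·sn v·cn u·cn v)/D = 0.9080322100607334/0.9302130536181793 = 0.97615509321099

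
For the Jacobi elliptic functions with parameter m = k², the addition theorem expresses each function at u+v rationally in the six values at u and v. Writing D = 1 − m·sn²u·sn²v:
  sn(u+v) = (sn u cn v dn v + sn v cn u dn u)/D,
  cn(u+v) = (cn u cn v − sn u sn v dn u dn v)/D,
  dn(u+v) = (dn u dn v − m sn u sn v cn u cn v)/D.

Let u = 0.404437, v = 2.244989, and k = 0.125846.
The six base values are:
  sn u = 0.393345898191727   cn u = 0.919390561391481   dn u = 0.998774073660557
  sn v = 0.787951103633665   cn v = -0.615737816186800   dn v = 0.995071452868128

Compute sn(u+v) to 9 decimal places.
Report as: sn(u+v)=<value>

sn(u+v)=0.483277674

m = k² = 0.015837215716
D = 1 − m·sn²u·sn²v = 0.9984786588237829
sn(u+v) = (sn u·cn v·dn v + sn v·cn u·dn u)/D = 0.4825424434324501/0.9984786588237829 = 0.4832776736569308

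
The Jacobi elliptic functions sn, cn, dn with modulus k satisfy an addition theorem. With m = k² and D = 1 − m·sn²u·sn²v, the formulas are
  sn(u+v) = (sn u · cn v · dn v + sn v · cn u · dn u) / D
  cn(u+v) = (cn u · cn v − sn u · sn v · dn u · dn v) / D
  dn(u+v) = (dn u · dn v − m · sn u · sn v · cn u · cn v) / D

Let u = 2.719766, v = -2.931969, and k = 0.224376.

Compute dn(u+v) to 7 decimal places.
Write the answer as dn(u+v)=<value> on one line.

sn u = 0.4454999092665628, cn u = -0.8952819839824123, dn u = 0.994991507918751
sn v = -0.247592608394038, cn v = -0.9688642321133733, dn v = 0.9984556930385734
m = k² = 0.050344589376
D = 1 − m·sn²u·sn²v = 0.9993874756006013
dn(u+v) = (dn u·dn v − m·sn u·sn v·cn u·cn v)/D = 0.9982717605861263/0.9993874756006013 = 0.9988836011639985

dn(u+v)=0.9988836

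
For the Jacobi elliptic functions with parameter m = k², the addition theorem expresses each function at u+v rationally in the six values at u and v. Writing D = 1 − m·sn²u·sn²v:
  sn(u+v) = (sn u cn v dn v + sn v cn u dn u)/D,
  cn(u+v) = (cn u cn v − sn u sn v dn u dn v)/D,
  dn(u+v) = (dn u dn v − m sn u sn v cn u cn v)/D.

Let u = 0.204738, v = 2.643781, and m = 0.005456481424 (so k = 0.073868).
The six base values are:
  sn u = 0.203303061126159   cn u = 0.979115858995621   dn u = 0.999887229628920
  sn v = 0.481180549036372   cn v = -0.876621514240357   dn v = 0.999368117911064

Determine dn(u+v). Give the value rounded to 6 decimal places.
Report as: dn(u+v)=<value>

dn(u+v)=0.999766

m = k² = 0.005456481424
D = 1 − m·sn²u·sn²v = 0.9999477824317046
dn(u+v) = (dn u·dn v − m·sn u·sn v·cn u·cn v)/D = 0.9997135721536569/0.9999477824317046 = 0.9997657774914225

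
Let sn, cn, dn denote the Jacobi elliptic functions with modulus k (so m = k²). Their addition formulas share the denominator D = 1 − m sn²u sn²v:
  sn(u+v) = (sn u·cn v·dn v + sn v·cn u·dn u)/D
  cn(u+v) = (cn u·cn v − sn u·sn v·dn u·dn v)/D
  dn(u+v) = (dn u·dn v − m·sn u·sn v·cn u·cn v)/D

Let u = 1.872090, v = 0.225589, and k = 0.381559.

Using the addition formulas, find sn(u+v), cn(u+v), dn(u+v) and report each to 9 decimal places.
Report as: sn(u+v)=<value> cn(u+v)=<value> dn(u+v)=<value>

sn u = 0.9756491543230579, cn u = -0.2193370184640566, dn u = 0.9281253944735054
sn v = 0.2234118075061673, cn v = 0.9747241477807079, dn v = 0.9963600385822591
m = k² = 0.145587270481
D = 1 − m·sn²u·sn²v = 0.9930829169008967
sn(u+v) = (sn u·cn v·dn v + sn v·cn u·dn u)/D = 0.9020467821281018/0.9930829169008967 = 0.9083297746608204
cn(u+v) = (cn u·cn v − sn u·sn v·dn u·dn v)/D = -0.4153616288160598/0.9930829169008967 = -0.4182547315507897
dn(u+v) = (dn u·dn v − m·sn u·sn v·cn u·cn v)/D = 0.9315315384234745/0.9930829169008967 = 0.9380199000205291

sn(u+v)=0.908329775 cn(u+v)=-0.418254732 dn(u+v)=0.938019900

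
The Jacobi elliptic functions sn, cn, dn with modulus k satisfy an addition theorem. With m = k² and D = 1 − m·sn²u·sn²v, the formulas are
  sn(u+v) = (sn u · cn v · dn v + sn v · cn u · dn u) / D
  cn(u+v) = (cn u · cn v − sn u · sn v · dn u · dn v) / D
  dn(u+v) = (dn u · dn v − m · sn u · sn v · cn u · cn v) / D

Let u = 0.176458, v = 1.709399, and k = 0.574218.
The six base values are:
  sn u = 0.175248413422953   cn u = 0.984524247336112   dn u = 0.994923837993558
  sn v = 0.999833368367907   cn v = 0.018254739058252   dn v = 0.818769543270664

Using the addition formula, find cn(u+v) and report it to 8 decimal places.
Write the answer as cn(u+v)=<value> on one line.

cn(u+v)=-0.12603960

m = k² = 0.329726311524
D = 1 − m·sn²u·sn²v = 0.9898768179359618
cn(u+v) = (cn u·cn v − sn u·sn v·dn u·dn v)/D = -0.1247636732487458/0.9898768179359618 = -0.1260395950163742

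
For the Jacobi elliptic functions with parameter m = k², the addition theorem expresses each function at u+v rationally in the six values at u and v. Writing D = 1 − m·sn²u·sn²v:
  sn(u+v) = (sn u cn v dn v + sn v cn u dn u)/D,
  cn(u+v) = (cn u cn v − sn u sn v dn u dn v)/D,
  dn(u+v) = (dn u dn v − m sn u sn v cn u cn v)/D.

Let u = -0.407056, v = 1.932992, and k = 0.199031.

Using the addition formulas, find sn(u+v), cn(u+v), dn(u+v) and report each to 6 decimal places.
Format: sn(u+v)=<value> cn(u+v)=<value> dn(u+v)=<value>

sn u = -0.3955121004912407, cn u = 0.9184607658278097, dn u = 0.9968968313982968
sn v = 0.9428820995102246, cn v = -0.3331266222072185, dn v = 0.982233518989501
m = k² = 0.039613338961
D = 1 − m·sn²u·sn²v = 0.9944909618253756
sn(u+v) = (sn u·cn v·dn v + sn v·cn u·dn u)/D = 0.992727647058851/0.9944909618253756 = 0.9982269172529351
cn(u+v) = (cn u·cn v − sn u·sn v·dn u·dn v)/D = 0.05919537074263472/0.9944909618253756 = 0.05952328680190554
dn(u+v) = (dn u·dn v − m·sn u·sn v·cn u·cn v)/D = 0.9746655854806098/0.9944909618253756 = 0.9800647998767364

sn(u+v)=0.998227 cn(u+v)=0.059523 dn(u+v)=0.980065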